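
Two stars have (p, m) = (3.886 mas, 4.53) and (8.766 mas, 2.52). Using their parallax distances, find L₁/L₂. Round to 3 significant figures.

L₁/L₂ = 0.799

d₁ = 1/p₁ = 1/0.003886″ = 257.33 pc; d₂ = 1/p₂ = 1/0.008766″ = 114.08 pc.
M₁ = m₁ − 5 log₁₀ d₁ + 5 = 4.53 − 12.0525 + 5 = -2.5225.
M₂ = 2.52 − 10.2860 + 5 = -2.7660.
L₁/L₂ = 10^(0.4(M₂ − M₁)) = 10^(0.4 × (-0.2435)) = 10^(-0.09740) = 0.7991.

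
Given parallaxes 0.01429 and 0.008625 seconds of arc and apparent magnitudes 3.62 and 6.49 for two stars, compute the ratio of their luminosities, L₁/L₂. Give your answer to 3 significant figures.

d₁ = 1/p₁ = 1/0.01429″ = 69.979 pc; d₂ = 1/p₂ = 1/0.008625″ = 115.94 pc.
M₁ = m₁ − 5 log₁₀ d₁ + 5 = 3.62 − 9.2248 + 5 = -0.6048.
M₂ = 6.49 − 10.3212 + 5 = 1.1688.
L₁/L₂ = 10^(0.4(M₂ − M₁)) = 10^(0.4 × 1.7736) = 10^0.70944 = 5.122.

L₁/L₂ = 5.12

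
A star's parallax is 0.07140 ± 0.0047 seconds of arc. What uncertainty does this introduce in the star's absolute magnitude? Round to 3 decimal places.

σ_M = 0.143 mag

M = m − 5 log₁₀ d + 5 = m + 5 log₁₀ p + 5, so ∂M/∂p = 5/(p ln 10).
σ_M = (5/ln 10) · (σ_p/p) = 2.1715 × 0.0047/0.07140 = 2.1715 × 0.065826 = 0.14294.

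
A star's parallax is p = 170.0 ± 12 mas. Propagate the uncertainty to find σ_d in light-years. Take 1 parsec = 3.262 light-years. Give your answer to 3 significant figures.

1.35 ly

d = 1/p, so σ_d = σ_p / p².
σ_d = 0.0120 / (0.1700)² = 0.0120 / 0.0289 = 0.41522 pc = 0.41522 × 3.262 ly = 1.3544 ly.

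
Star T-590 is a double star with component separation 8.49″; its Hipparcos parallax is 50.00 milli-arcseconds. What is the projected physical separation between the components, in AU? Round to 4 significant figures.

169.8 AU

d = 1/p = 1/0.05000″ = 20 pc.
At distance d (pc), an angle of θ arcsec spans θ·d AU: s = 8.49 × 20 = 169.8 AU.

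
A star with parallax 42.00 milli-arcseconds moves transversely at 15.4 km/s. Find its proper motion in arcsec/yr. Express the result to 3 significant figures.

d = 1/p = 1/0.04200″ = 23.81 pc.
μ = v_t / (4.74 d) = 15.4 / (4.74 × 23.81) = 15.4 / 112.86 = 0.13645 ″/yr.

0.136 arcsec/yr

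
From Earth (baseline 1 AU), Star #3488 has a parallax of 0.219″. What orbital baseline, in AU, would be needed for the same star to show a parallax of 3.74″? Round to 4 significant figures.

17.08 AU

Parallax scales linearly with baseline: p ∝ B, so B = p_target / p_Earth × 1 AU.
B = 3.74 / 0.219 = 17.078 AU.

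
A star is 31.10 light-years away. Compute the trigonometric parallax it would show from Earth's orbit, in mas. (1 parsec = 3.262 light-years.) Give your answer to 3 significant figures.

d = 31.10 ly ÷ 3.262 = 9.534 pc.
p = 1/d = 1/9.534 = 0.10489 arcsec.
= 0.10489 × 1000 = 104.89 mas.

105 mas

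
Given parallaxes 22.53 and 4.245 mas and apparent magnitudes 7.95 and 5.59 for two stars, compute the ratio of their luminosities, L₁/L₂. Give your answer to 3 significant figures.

L₁/L₂ = 0.00404

d₁ = 1/p₁ = 1/0.02253″ = 44.385 pc; d₂ = 1/p₂ = 1/0.004245″ = 235.57 pc.
M₁ = m₁ − 5 log₁₀ d₁ + 5 = 7.95 − 8.2362 + 5 = 4.7138.
M₂ = 5.59 − 11.8606 + 5 = -1.2706.
L₁/L₂ = 10^(0.4(M₂ − M₁)) = 10^(0.4 × (-5.9844)) = 10^(-2.39376) = 0.0040387.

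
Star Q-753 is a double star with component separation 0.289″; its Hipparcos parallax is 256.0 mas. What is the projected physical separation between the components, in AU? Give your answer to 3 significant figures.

1.13 AU

d = 1/p = 1/0.2560″ = 3.9063 pc.
At distance d (pc), an angle of θ arcsec spans θ·d AU: s = 0.289 × 3.9063 = 1.1289 AU.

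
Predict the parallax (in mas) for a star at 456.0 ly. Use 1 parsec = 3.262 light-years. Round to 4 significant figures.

7.154 mas

d = 456.0 ly ÷ 3.262 = 139.79 pc.
p = 1/d = 1/139.79 = 0.0071536 arcsec.
= 0.0071536 × 1000 = 7.1536 mas.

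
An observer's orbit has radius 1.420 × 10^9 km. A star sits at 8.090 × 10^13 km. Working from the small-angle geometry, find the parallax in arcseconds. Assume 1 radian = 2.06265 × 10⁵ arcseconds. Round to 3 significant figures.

3.62 arcsec

θ ≈ B/d = (1.420 × 10^9) / (8.090 × 10^13) = 1.7553 × 10^-5 rad.
In arcseconds: 1.7553 × 10^-5 × 206265 = 3.6206″.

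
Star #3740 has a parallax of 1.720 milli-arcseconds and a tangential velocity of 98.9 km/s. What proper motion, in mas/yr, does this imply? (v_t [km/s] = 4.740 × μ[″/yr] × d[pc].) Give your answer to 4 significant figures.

35.89 mas/yr

d = 1/p = 1/0.001720″ = 581.4 pc.
μ = v_t / (4.74 d) = 98.9 / (4.74 × 581.4) = 98.9 / 2755.8 = 0.035888 ″/yr = 35.888 mas/yr.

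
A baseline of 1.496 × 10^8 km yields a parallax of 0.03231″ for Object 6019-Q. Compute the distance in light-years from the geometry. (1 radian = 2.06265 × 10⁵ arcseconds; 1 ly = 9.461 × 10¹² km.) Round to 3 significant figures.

101 ly

θ = 0.03231″ = 0.03231/206265 = 1.5664 × 10^-7 rad.
d = B/θ = (1.496 × 10^8) / (1.5664 × 10^-7) = 9.5506 × 10^14 km = (9.5506 × 10^14) / (9.461 × 10^12) ly = 100.95 ly.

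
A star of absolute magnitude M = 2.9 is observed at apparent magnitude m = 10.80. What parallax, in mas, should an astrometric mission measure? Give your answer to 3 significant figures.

2.63 mas

m − M = 10.80 − 2.9 = 7.90.
d = 10^((m−M)/5 + 1) = 10^2.580 = 380.19 pc.
p = 1/d = 1/380.19 = 0.0026303 arcsec = 2.6303 mas.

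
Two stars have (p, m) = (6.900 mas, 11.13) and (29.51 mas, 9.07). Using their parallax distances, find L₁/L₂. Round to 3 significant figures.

d₁ = 1/p₁ = 1/0.006900″ = 144.93 pc; d₂ = 1/p₂ = 1/0.02951″ = 33.887 pc.
M₁ = m₁ − 5 log₁₀ d₁ + 5 = 11.13 − 10.8058 + 5 = 5.3242.
M₂ = 9.07 − 7.6502 + 5 = 6.4198.
L₁/L₂ = 10^(0.4(M₂ − M₁)) = 10^(0.4 × 1.0956) = 10^0.43824 = 2.7431.

L₁/L₂ = 2.74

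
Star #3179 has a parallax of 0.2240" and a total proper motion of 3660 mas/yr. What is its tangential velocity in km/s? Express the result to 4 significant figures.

77.45 km/s

d = 1/p = 1/0.2240″ = 4.4643 pc.
μ = 3660 mas/yr = 3.66 ″/yr.
v_t = 4.74 × μ × d = 4.74 × 3.66 × 4.4643 = 77.448 km/s.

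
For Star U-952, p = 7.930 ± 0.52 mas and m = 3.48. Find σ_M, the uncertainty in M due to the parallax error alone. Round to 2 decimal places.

M = m − 5 log₁₀ d + 5 = m + 5 log₁₀ p + 5, so ∂M/∂p = 5/(p ln 10).
σ_M = (5/ln 10) · (σ_p/p) = 2.1715 × 0.52/7.930 = 2.1715 × 0.065574 = 0.14239.

σ_M = 0.14 mag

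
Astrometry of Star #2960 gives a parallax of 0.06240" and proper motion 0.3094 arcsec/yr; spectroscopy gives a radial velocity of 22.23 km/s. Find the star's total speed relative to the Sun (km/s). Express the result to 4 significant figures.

d = 1/p = 1/0.06240″ = 16.026 pc.
v_t = 4.740 μ d = 4.740 × 0.3094 × 16.026 = 23.503 km/s.
v = √(v_r² + v_t²) = √(22.23² + 23.503²) = √1046.56 = 32.351 km/s.

32.35 km/s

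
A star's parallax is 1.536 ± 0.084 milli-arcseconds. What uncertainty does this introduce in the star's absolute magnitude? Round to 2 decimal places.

σ_M = 0.12 mag

M = m − 5 log₁₀ d + 5 = m + 5 log₁₀ p + 5, so ∂M/∂p = 5/(p ln 10).
σ_M = (5/ln 10) · (σ_p/p) = 2.1715 × 0.084/1.536 = 2.1715 × 0.054688 = 0.11875.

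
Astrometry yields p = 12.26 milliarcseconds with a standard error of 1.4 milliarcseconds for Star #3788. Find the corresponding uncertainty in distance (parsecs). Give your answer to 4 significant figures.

9.314 pc

d = 1/p, so σ_d = σ_p / p².
σ_d = 0.00140 / (0.01226)² = 0.00140 / 0.00015031 = 9.3141 pc.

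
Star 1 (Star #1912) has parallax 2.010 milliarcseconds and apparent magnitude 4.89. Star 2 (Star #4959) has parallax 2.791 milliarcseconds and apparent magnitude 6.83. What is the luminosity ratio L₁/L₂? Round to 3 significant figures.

d₁ = 1/p₁ = 1/0.002010″ = 497.51 pc; d₂ = 1/p₂ = 1/0.002791″ = 358.29 pc.
M₁ = m₁ − 5 log₁₀ d₁ + 5 = 4.89 − 13.4840 + 5 = -3.5940.
M₂ = 6.83 − 12.7712 + 5 = -0.9412.
L₁/L₂ = 10^(0.4(M₂ − M₁)) = 10^(0.4 × 2.6528) = 10^1.06112 = 11.511.

L₁/L₂ = 11.5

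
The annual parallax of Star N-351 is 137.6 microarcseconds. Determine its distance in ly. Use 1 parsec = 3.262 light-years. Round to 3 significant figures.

p = 137.6 microarcseconds = 0.0001376 arcsec.
d = 1/p = 1/0.0001376 = 7267.4 pc.
In light-years: 7267.4 × 3.262 = 23706 ly.

23700 ly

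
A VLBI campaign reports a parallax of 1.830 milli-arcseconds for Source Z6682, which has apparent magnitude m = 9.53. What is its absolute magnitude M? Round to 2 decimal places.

M = 0.84

d = 1/p = 1/0.001830″ = 546.45 pc.
m − M = 5 log₁₀(546.45) − 5 = 13.6878 − 5 = 8.6878.
M = m − (m − M) = 9.53 − 8.6878 = 0.84.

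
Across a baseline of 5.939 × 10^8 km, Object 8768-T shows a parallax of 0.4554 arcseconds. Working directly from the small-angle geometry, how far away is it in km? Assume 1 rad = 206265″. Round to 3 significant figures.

2.69 × 10^14 km

θ = 0.4554″ = 0.4554/206265 = 2.2078 × 10^-6 rad.
d = B/θ = (5.939 × 10^8) / (2.2078 × 10^-6) = 2.6900 × 10^14 km.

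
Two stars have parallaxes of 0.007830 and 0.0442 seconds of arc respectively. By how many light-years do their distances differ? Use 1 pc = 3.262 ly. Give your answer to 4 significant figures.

342.8 ly

d_A = 1/0.007830″ = 127.71 pc; d_B = 1/0.04420″ = 22.624 pc.
|d_B − d_A| = |22.624 − 127.71| = 105.09 pc = 105.09 × 3.262 ly = 342.8 ly.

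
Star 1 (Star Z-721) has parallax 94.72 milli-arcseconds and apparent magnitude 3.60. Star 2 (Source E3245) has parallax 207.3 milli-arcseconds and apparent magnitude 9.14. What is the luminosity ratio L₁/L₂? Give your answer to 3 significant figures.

d₁ = 1/p₁ = 1/0.09472″ = 10.557 pc; d₂ = 1/p₂ = 1/0.2073″ = 4.8239 pc.
M₁ = m₁ − 5 log₁₀ d₁ + 5 = 3.60 − 5.1177 + 5 = 3.4823.
M₂ = 9.14 − 3.4170 + 5 = 10.7230.
L₁/L₂ = 10^(0.4(M₂ − M₁)) = 10^(0.4 × 7.2407) = 10^2.89628 = 787.55.

L₁/L₂ = 788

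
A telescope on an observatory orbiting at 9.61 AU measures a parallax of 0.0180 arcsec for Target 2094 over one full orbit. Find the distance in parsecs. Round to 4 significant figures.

533.9 pc

With baseline B (in AU) and parallax p (in arcsec), d = B/p parsecs.
d = 9.61 / 0.0180 = 533.89 pc.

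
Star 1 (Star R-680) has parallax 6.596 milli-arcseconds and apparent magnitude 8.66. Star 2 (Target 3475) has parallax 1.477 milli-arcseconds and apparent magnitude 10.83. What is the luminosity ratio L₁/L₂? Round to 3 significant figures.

L₁/L₂ = 0.370

d₁ = 1/p₁ = 1/0.006596″ = 151.61 pc; d₂ = 1/p₂ = 1/0.001477″ = 677.05 pc.
M₁ = m₁ − 5 log₁₀ d₁ + 5 = 8.66 − 10.9036 + 5 = 2.7564.
M₂ = 10.83 − 14.1531 + 5 = 1.6769.
L₁/L₂ = 10^(0.4(M₂ − M₁)) = 10^(0.4 × (-1.0795)) = 10^(-0.43180) = 0.37.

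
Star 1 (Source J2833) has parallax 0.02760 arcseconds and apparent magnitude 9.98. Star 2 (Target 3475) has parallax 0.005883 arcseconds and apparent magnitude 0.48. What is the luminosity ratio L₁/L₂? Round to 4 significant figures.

d₁ = 1/p₁ = 1/0.02760″ = 36.232 pc; d₂ = 1/p₂ = 1/0.005883″ = 169.98 pc.
M₁ = m₁ − 5 log₁₀ d₁ + 5 = 9.98 − 7.7955 + 5 = 7.1845.
M₂ = 0.48 − 11.1520 + 5 = -5.6720.
L₁/L₂ = 10^(0.4(M₂ − M₁)) = 10^(0.4 × (-12.8565)) = 10^(-5.14260) = 0.0000072011.

L₁/L₂ = 7.201 × 10^-6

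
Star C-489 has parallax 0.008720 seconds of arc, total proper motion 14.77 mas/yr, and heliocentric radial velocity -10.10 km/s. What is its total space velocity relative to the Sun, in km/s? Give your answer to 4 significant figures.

12.90 km/s

d = 1/p = 1/0.008720″ = 114.68 pc.
μ = 14.77 mas/yr = 0.01477 ″/yr.
v_t = 4.740 μ d = 4.740 × 0.01477 × 114.68 = 8.0287 km/s.
v = √(v_r² + v_t²) = √((-10.10)² + 8.0287²) = √166.47 = 12.902 km/s.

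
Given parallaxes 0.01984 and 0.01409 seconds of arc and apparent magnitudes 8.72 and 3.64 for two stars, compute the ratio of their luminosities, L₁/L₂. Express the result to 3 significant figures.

L₁/L₂ = 0.00469

d₁ = 1/p₁ = 1/0.01984″ = 50.403 pc; d₂ = 1/p₂ = 1/0.01409″ = 70.972 pc.
M₁ = m₁ − 5 log₁₀ d₁ + 5 = 8.72 − 8.5123 + 5 = 5.2077.
M₂ = 3.64 − 9.2554 + 5 = -0.6154.
L₁/L₂ = 10^(0.4(M₂ − M₁)) = 10^(0.4 × (-5.8231)) = 10^(-2.32924) = 0.0046855.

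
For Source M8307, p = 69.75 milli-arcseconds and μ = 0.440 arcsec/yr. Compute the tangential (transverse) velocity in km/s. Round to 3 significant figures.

29.9 km/s

d = 1/p = 1/0.06975″ = 14.337 pc.
v_t = 4.74 × μ × d = 4.74 × 0.440 × 14.337 = 29.901 km/s.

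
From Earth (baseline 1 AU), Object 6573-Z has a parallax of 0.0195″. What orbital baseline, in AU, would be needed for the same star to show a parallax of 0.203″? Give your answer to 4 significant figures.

Parallax scales linearly with baseline: p ∝ B, so B = p_target / p_Earth × 1 AU.
B = 0.203 / 0.0195 = 10.41 AU.

10.41 AU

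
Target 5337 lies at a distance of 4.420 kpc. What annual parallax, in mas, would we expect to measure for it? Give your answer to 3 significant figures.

0.226 mas

d = 4.420 kpc = 4420 pc.
p = 1/d = 1/4420 = 0.00022624 arcsec.
= 0.00022624 × 1000 = 0.22624 mas.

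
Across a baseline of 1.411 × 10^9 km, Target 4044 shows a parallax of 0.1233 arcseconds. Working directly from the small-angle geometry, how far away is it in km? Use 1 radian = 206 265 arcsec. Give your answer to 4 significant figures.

θ = 0.1233″ = 0.1233/206265 = 5.9777 × 10^-7 rad.
d = B/θ = (1.411 × 10^9) / (5.9777 × 10^-7) = 2.3604 × 10^15 km.

2.360 × 10^15 km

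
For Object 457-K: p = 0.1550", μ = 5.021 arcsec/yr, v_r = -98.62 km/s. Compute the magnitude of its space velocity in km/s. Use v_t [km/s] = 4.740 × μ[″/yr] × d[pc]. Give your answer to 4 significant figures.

182.5 km/s

d = 1/p = 1/0.1550″ = 6.4516 pc.
v_t = 4.740 μ d = 4.740 × 5.021 × 6.4516 = 153.55 km/s.
v = √(v_r² + v_t²) = √((-98.62)² + 153.55²) = √33303.5 = 182.49 km/s.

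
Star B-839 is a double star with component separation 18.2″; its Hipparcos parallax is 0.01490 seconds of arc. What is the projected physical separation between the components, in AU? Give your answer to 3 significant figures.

d = 1/p = 1/0.01490″ = 67.114 pc.
At distance d (pc), an angle of θ arcsec spans θ·d AU: s = 18.2 × 67.114 = 1221.5 AU.

1220 AU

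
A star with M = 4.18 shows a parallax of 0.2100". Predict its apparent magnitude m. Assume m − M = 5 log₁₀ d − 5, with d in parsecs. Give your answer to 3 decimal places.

d = 1/p = 1/0.2100″ = 4.7619 pc.
m − M = 5 log₁₀ d − 5 = 5 log₁₀(4.7619) − 5 = 3.3889 − 5 = -1.6111.
m = M + (m − M) = 4.18 + (-1.6111) = 2.569.

m = 2.569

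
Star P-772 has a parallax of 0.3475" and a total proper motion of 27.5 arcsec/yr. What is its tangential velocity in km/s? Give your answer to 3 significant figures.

375 km/s

d = 1/p = 1/0.3475″ = 2.8777 pc.
v_t = 4.74 × μ × d = 4.74 × 27.5 × 2.8777 = 375.11 km/s.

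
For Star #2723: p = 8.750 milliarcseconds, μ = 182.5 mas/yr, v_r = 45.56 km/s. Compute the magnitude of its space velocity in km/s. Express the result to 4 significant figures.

108.9 km/s

d = 1/p = 1/0.008750″ = 114.29 pc.
μ = 182.5 mas/yr = 0.1825 ″/yr.
v_t = 4.740 μ d = 4.740 × 0.1825 × 114.29 = 98.867 km/s.
v = √(v_r² + v_t²) = √(45.56² + 98.867²) = √11850.4 = 108.86 km/s.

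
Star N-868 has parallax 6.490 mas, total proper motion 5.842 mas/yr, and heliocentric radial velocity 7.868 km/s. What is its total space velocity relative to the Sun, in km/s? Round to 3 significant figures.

8.95 km/s

d = 1/p = 1/0.006490″ = 154.08 pc.
μ = 5.842 mas/yr = 0.005842 ″/yr.
v_t = 4.740 μ d = 4.740 × 0.005842 × 154.08 = 4.2666 km/s.
v = √(v_r² + v_t²) = √(7.868² + 4.2666²) = √80.1093 = 8.9504 km/s.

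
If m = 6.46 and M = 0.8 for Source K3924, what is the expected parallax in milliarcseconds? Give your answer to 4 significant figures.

m − M = 6.46 − 0.8 = 5.66.
d = 10^((m−M)/5 + 1) = 10^2.132 = 135.52 pc.
p = 1/d = 1/135.52 = 0.007379 arcsec = 7.379 mas.

7.379 mas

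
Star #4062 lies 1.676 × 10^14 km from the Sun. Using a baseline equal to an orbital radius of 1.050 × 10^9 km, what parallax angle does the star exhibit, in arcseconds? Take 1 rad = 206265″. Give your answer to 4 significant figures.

θ ≈ B/d = (1.050 × 10^9) / (1.676 × 10^14) = 6.2649 × 10^-6 rad.
In arcseconds: 6.2649 × 10^-6 × 206265 = 1.2922″.

1.292 arcsec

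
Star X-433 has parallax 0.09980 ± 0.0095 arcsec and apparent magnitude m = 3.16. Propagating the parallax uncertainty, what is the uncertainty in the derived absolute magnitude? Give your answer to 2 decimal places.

M = m − 5 log₁₀ d + 5 = m + 5 log₁₀ p + 5, so ∂M/∂p = 5/(p ln 10).
σ_M = (5/ln 10) · (σ_p/p) = 2.1715 × 0.0095/0.09980 = 2.1715 × 0.09519 = 0.20671.

σ_M = 0.21 mag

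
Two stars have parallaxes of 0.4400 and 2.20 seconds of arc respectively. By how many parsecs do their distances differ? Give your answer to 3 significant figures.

1.82 pc

d_A = 1/0.4400″ = 2.2727 pc; d_B = 1/2.200″ = 0.45455 pc.
|d_B − d_A| = |0.45455 − 2.2727| = 1.8182 pc.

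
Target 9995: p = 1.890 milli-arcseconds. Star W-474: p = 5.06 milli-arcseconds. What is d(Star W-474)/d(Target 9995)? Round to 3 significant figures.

0.374

Since d = 1/p, d_B/d_A = p_A/p_B.
= 1.890 / 5.06 = 0.37352.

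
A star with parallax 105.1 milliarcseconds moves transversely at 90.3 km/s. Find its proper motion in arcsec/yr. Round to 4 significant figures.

d = 1/p = 1/0.1051″ = 9.5147 pc.
μ = v_t / (4.74 d) = 90.3 / (4.74 × 9.5147) = 90.3 / 45.1 = 2.0022 ″/yr.

2.002 arcsec/yr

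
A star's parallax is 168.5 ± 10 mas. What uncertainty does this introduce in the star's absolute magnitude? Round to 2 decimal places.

σ_M = 0.13 mag

M = m − 5 log₁₀ d + 5 = m + 5 log₁₀ p + 5, so ∂M/∂p = 5/(p ln 10).
σ_M = (5/ln 10) · (σ_p/p) = 2.1715 × 10/168.5 = 2.1715 × 0.059347 = 0.12887.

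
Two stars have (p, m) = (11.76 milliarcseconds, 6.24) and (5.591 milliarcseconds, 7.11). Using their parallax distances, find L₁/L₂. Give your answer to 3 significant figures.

L₁/L₂ = 0.504

d₁ = 1/p₁ = 1/0.01176″ = 85.034 pc; d₂ = 1/p₂ = 1/0.005591″ = 178.86 pc.
M₁ = m₁ − 5 log₁₀ d₁ + 5 = 6.24 − 9.6480 + 5 = 1.5920.
M₂ = 7.11 − 11.2626 + 5 = 0.8474.
L₁/L₂ = 10^(0.4(M₂ − M₁)) = 10^(0.4 × (-0.7446)) = 10^(-0.29784) = 0.50369.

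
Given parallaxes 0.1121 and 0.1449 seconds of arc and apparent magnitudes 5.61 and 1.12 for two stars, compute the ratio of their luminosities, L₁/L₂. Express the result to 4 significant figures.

L₁/L₂ = 0.02673

d₁ = 1/p₁ = 1/0.1121″ = 8.9206 pc; d₂ = 1/p₂ = 1/0.1449″ = 6.9013 pc.
M₁ = m₁ − 5 log₁₀ d₁ + 5 = 5.61 − 4.7520 + 5 = 5.8580.
M₂ = 1.12 − 4.1947 + 5 = 1.9253.
L₁/L₂ = 10^(0.4(M₂ − M₁)) = 10^(0.4 × (-3.9327)) = 10^(-1.57308) = 0.026725.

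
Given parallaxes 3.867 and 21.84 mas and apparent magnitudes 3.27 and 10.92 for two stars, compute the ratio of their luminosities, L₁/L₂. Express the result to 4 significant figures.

d₁ = 1/p₁ = 1/0.003867″ = 258.6 pc; d₂ = 1/p₂ = 1/0.02184″ = 45.788 pc.
M₁ = m₁ − 5 log₁₀ d₁ + 5 = 3.27 − 12.0631 + 5 = -3.7931.
M₂ = 10.92 − 8.3038 + 5 = 7.6162.
L₁/L₂ = 10^(0.4(M₂ − M₁)) = 10^(0.4 × 11.4093) = 10^4.56372 = 36620.

L₁/L₂ = 36620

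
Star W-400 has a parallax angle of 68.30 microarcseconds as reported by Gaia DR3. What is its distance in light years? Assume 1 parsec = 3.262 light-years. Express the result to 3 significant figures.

47800 light years

p = 68.30 microarcseconds = 0.00006830 arcsec.
d = 1/p = 1/0.00006830 = 14641 pc.
In light-years: 14641 × 3.262 = 47759 ly.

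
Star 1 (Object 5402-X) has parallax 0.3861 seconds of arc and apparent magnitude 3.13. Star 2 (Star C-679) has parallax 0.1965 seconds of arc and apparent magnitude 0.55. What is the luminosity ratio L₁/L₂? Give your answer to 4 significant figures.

d₁ = 1/p₁ = 1/0.3861″ = 2.59 pc; d₂ = 1/p₂ = 1/0.1965″ = 5.0891 pc.
M₁ = m₁ − 5 log₁₀ d₁ + 5 = 3.13 − 2.0665 + 5 = 6.0635.
M₂ = 0.55 − 3.5332 + 5 = 2.0168.
L₁/L₂ = 10^(0.4(M₂ − M₁)) = 10^(0.4 × (-4.0467)) = 10^(-1.61868) = 0.024061.

L₁/L₂ = 0.02406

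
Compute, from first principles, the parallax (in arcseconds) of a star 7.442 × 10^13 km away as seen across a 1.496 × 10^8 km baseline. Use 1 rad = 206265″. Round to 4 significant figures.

θ ≈ B/d = (1.496 × 10^8) / (7.442 × 10^13) = 2.0102 × 10^-6 rad.
In arcseconds: 2.0102 × 10^-6 × 206265 = 0.41463″.

0.4146 arcsec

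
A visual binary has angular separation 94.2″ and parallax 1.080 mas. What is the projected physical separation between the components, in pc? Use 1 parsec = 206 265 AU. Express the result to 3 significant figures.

0.423 pc

d = 1/p = 1/0.001080″ = 925.93 pc.
At distance d (pc), an angle of θ arcsec spans θ·d AU: s = 94.2 × 925.93 = 87223 AU.
= 87223 / 206265 = 0.42287 pc.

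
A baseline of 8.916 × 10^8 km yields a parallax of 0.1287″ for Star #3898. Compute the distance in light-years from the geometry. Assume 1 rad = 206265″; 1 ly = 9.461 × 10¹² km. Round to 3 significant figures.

θ = 0.1287″ = 0.1287/206265 = 6.2395 × 10^-7 rad.
d = B/θ = (8.916 × 10^8) / (6.2395 × 10^-7) = 1.4290 × 10^15 km = (1.4290 × 10^15) / (9.461 × 10^12) ly = 151.04 ly.

151 ly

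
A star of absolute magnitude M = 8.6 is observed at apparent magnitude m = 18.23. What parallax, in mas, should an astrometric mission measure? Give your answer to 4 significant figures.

1.186 mas

m − M = 18.23 − 8.6 = 9.63.
d = 10^((m−M)/5 + 1) = 10^2.926 = 843.33 pc.
p = 1/d = 1/843.33 = 0.0011858 arcsec = 1.1858 mas.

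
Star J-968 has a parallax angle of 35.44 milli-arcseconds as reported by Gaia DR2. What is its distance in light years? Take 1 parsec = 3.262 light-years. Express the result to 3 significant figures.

92.0 light years

p = 35.44 milli-arcseconds = 0.03544 arcsec.
d = 1/p = 1/0.03544 = 28.217 pc.
In light-years: 28.217 × 3.262 = 92.044 ly.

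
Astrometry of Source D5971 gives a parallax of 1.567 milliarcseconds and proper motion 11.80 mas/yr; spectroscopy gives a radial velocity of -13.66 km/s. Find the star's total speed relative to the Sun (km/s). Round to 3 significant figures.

d = 1/p = 1/0.001567″ = 638.16 pc.
μ = 11.80 mas/yr = 0.01180 ″/yr.
v_t = 4.740 μ d = 4.740 × 0.01180 × 638.16 = 35.694 km/s.
v = √(v_r² + v_t²) = √((-13.66)² + 35.694²) = √1460.66 = 38.219 km/s.

38.2 km/s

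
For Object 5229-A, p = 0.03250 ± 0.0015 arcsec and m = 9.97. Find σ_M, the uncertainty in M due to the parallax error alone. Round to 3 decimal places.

σ_M = 0.100 mag

M = m − 5 log₁₀ d + 5 = m + 5 log₁₀ p + 5, so ∂M/∂p = 5/(p ln 10).
σ_M = (5/ln 10) · (σ_p/p) = 2.1715 × 0.0015/0.03250 = 2.1715 × 0.046154 = 0.10022.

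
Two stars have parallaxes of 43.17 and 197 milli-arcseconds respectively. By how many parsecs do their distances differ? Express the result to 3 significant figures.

d_A = 1/0.04317″ = 23.164 pc; d_B = 1/0.1970″ = 5.0761 pc.
|d_B − d_A| = |5.0761 − 23.164| = 18.088 pc.

18.1 pc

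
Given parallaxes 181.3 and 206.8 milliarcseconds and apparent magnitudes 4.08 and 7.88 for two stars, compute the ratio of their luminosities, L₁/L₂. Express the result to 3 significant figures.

d₁ = 1/p₁ = 1/0.1813″ = 5.5157 pc; d₂ = 1/p₂ = 1/0.2068″ = 4.8356 pc.
M₁ = m₁ − 5 log₁₀ d₁ + 5 = 4.08 − 3.7080 + 5 = 5.3720.
M₂ = 7.88 − 3.4223 + 5 = 9.4577.
L₁/L₂ = 10^(0.4(M₂ − M₁)) = 10^(0.4 × 4.0857) = 10^1.63428 = 43.08.

L₁/L₂ = 43.1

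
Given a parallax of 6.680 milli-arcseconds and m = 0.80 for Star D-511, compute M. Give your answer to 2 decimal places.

M = -5.08

d = 1/p = 1/0.006680″ = 149.7 pc.
m − M = 5 log₁₀(149.7) − 5 = 10.8761 − 5 = 5.8761.
M = m − (m − M) = 0.80 − 5.8761 = -5.08.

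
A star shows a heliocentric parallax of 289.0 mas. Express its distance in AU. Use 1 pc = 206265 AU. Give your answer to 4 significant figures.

713700 AU

p = 289.0 mas = 0.2890 arcsec.
d = 1/p = 1/0.2890 = 3.4602 pc.
In AU: 3.4602 × 206265 = 7.1372 × 10^5 AU.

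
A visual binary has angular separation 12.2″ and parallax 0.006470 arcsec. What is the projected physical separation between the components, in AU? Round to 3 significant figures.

d = 1/p = 1/0.006470″ = 154.56 pc.
At distance d (pc), an angle of θ arcsec spans θ·d AU: s = 12.2 × 154.56 = 1885.6 AU.

1890 AU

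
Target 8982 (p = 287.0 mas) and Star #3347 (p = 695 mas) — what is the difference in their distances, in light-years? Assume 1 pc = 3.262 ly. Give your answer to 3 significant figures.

6.67 ly

d_A = 1/0.2870″ = 3.4843 pc; d_B = 1/0.6950″ = 1.4388 pc.
|d_B − d_A| = |1.4388 − 3.4843| = 2.0455 pc = 2.0455 × 3.262 ly = 6.6724 ly.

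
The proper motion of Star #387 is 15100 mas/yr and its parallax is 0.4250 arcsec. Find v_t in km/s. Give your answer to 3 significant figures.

168 km/s

d = 1/p = 1/0.4250″ = 2.3529 pc.
μ = 15100 mas/yr = 15.1 ″/yr.
v_t = 4.74 × μ × d = 4.74 × 15.1 × 2.3529 = 168.41 km/s.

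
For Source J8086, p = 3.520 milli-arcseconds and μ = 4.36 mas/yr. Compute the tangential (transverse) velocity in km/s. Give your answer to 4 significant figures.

d = 1/p = 1/0.003520″ = 284.09 pc.
μ = 4.36 mas/yr = 0.00436 ″/yr.
v_t = 4.74 × μ × d = 4.74 × 0.00436 × 284.09 = 5.8711 km/s.

5.871 km/s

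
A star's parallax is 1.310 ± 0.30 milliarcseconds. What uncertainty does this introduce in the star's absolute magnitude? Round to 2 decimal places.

σ_M = 0.50 mag

M = m − 5 log₁₀ d + 5 = m + 5 log₁₀ p + 5, so ∂M/∂p = 5/(p ln 10).
σ_M = (5/ln 10) · (σ_p/p) = 2.1715 × 0.30/1.310 = 2.1715 × 0.22901 = 0.4973.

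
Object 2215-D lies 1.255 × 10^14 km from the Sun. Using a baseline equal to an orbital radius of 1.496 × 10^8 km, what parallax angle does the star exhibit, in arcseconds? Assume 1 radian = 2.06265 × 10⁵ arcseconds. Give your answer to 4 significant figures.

θ ≈ B/d = (1.496 × 10^8) / (1.255 × 10^14) = 1.1920 × 10^-6 rad.
In arcseconds: 1.1920 × 10^-6 × 206265 = 0.24587″.

0.2459 arcsec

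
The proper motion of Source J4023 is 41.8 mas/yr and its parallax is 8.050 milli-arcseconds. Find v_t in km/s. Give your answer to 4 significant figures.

24.61 km/s

d = 1/p = 1/0.008050″ = 124.22 pc.
μ = 41.8 mas/yr = 0.0418 ″/yr.
v_t = 4.74 × μ × d = 4.74 × 0.0418 × 124.22 = 24.612 km/s.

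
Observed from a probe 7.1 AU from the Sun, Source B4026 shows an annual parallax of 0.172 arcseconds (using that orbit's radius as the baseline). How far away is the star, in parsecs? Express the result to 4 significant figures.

With baseline B (in AU) and parallax p (in arcsec), d = B/p parsecs.
d = 7.1 / 0.172 = 41.279 pc.

41.28 pc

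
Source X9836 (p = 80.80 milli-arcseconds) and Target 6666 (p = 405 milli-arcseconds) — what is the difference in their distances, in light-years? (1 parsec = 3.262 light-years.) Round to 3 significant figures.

32.3 ly

d_A = 1/0.08080″ = 12.376 pc; d_B = 1/0.4050″ = 2.4691 pc.
|d_B − d_A| = |2.4691 − 12.376| = 9.9069 pc = 9.9069 × 3.262 ly = 32.316 ly.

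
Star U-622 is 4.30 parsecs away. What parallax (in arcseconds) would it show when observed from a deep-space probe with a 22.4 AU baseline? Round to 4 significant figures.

5.209 arcsec

p (arcsec) = B (AU) / d (pc).
p = 22.4 / 4.30 = 5.2093 arcsec.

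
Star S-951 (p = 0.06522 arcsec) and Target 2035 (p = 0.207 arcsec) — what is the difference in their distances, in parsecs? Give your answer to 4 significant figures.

d_A = 1/0.06522″ = 15.333 pc; d_B = 1/0.2070″ = 4.8309 pc.
|d_B − d_A| = |4.8309 − 15.333| = 10.502 pc.

10.50 pc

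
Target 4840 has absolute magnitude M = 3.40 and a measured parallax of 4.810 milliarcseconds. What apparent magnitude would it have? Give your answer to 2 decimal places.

d = 1/p = 1/0.004810″ = 207.9 pc.
m − M = 5 log₁₀ d − 5 = 5 log₁₀(207.9) − 5 = 11.5893 − 5 = 6.5893.
m = M + (m − M) = 3.40 + 6.5893 = 9.99.

m = 9.99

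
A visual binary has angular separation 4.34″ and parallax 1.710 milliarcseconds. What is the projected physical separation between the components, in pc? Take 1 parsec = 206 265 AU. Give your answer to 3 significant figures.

0.0123 pc

d = 1/p = 1/0.001710″ = 584.8 pc.
At distance d (pc), an angle of θ arcsec spans θ·d AU: s = 4.34 × 584.8 = 2538 AU.
= 2538 / 206265 = 0.012305 pc.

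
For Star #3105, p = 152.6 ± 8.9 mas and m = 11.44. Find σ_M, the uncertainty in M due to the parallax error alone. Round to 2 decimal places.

σ_M = 0.13 mag

M = m − 5 log₁₀ d + 5 = m + 5 log₁₀ p + 5, so ∂M/∂p = 5/(p ln 10).
σ_M = (5/ln 10) · (σ_p/p) = 2.1715 × 8.9/152.6 = 2.1715 × 0.058322 = 0.12665.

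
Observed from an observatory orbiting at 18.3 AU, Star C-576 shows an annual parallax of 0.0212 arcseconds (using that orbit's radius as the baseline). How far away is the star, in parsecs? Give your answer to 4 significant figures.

With baseline B (in AU) and parallax p (in arcsec), d = B/p parsecs.
d = 18.3 / 0.0212 = 863.21 pc.

863.2 pc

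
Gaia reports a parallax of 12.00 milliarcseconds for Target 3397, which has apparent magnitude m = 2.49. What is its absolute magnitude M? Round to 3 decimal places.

d = 1/p = 1/0.01200″ = 83.333 pc.
m − M = 5 log₁₀(83.333) − 5 = 9.6041 − 5 = 4.6041.
M = m − (m − M) = 2.49 − 4.6041 = -2.114.

M = -2.114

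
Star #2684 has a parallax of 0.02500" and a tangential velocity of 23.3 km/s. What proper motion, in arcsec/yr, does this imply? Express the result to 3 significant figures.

0.123 arcsec/yr

d = 1/p = 1/0.02500″ = 40 pc.
μ = v_t / (4.74 d) = 23.3 / (4.74 × 40) = 23.3 / 189.6 = 0.12289 ″/yr.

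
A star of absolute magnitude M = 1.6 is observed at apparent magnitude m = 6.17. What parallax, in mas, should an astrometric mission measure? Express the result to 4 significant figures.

m − M = 6.17 − 1.6 = 4.57.
d = 10^((m−M)/5 + 1) = 10^1.914 = 82.035 pc.
p = 1/d = 1/82.035 = 0.01219 arcsec = 12.19 mas.

12.19 mas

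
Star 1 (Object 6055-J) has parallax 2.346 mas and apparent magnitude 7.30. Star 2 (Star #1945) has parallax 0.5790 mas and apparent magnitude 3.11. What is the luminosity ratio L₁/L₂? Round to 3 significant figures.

L₁/L₂ = 0.00128

d₁ = 1/p₁ = 1/0.002346″ = 426.26 pc; d₂ = 1/p₂ = 1/0.0005790″ = 1727.1 pc.
M₁ = m₁ − 5 log₁₀ d₁ + 5 = 7.30 − 13.1484 + 5 = -0.8484.
M₂ = 3.11 − 16.1866 + 5 = -8.0766.
L₁/L₂ = 10^(0.4(M₂ − M₁)) = 10^(0.4 × (-7.2282)) = 10^(-2.89128) = 0.0012845.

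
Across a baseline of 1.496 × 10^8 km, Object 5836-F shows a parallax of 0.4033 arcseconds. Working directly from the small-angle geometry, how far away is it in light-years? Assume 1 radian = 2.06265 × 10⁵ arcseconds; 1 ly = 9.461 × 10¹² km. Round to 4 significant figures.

8.087 ly

θ = 0.4033″ = 0.4033/206265 = 1.9553 × 10^-6 rad.
d = B/θ = (1.496 × 10^8) / (1.9553 × 10^-6) = 7.6510 × 10^13 km = (7.6510 × 10^13) / (9.461 × 10^12) ly = 8.0869 ly.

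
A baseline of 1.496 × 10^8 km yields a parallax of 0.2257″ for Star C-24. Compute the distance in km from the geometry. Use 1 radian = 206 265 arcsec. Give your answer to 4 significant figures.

1.367 × 10^14 km

θ = 0.2257″ = 0.2257/206265 = 1.0942 × 10^-6 rad.
d = B/θ = (1.496 × 10^8) / (1.0942 × 10^-6) = 1.3672 × 10^14 km.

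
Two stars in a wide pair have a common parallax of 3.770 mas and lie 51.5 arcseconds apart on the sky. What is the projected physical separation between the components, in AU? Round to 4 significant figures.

d = 1/p = 1/0.003770″ = 265.25 pc.
At distance d (pc), an angle of θ arcsec spans θ·d AU: s = 51.5 × 265.25 = 13660 AU.

13660 AU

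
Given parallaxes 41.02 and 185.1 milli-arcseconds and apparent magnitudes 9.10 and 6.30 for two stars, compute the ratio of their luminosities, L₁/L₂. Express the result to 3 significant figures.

L₁/L₂ = 1.54

d₁ = 1/p₁ = 1/0.04102″ = 24.378 pc; d₂ = 1/p₂ = 1/0.1851″ = 5.4025 pc.
M₁ = m₁ − 5 log₁₀ d₁ + 5 = 9.10 − 6.9350 + 5 = 7.1650.
M₂ = 6.30 − 3.6630 + 5 = 7.6370.
L₁/L₂ = 10^(0.4(M₂ − M₁)) = 10^(0.4 × 0.4720) = 10^0.18880 = 1.5445.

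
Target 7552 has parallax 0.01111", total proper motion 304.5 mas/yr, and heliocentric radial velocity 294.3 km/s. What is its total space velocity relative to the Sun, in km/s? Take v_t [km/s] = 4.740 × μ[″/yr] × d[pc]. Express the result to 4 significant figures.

d = 1/p = 1/0.01111″ = 90.009 pc.
μ = 304.5 mas/yr = 0.3045 ″/yr.
v_t = 4.740 μ d = 4.740 × 0.3045 × 90.009 = 129.91 km/s.
v = √(v_r² + v_t²) = √(294.3² + 129.91²) = √103489 = 321.7 km/s.

321.7 km/s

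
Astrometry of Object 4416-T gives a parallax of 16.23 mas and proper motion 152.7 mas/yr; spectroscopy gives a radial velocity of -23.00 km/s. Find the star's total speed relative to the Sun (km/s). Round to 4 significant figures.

d = 1/p = 1/0.01623″ = 61.614 pc.
μ = 152.7 mas/yr = 0.1527 ″/yr.
v_t = 4.740 μ d = 4.740 × 0.1527 × 61.614 = 44.596 km/s.
v = √(v_r² + v_t²) = √((-23.00)² + 44.596²) = √2517.8 = 50.178 km/s.

50.18 km/s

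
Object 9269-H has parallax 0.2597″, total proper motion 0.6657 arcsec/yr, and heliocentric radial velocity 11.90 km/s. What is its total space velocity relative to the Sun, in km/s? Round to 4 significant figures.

17.01 km/s

d = 1/p = 1/0.2597″ = 3.8506 pc.
v_t = 4.740 μ d = 4.740 × 0.6657 × 3.8506 = 12.15 km/s.
v = √(v_r² + v_t²) = √(11.90² + 12.15²) = √289.233 = 17.007 km/s.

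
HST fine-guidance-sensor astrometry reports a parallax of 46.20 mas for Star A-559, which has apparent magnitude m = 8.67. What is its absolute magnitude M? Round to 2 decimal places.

d = 1/p = 1/0.04620″ = 21.645 pc.
m − M = 5 log₁₀(21.645) − 5 = 6.6768 − 5 = 1.6768.
M = m − (m − M) = 8.67 − 1.6768 = 6.99.

M = 6.99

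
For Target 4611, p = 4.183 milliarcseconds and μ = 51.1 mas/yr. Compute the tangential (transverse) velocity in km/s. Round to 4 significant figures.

57.90 km/s

d = 1/p = 1/0.004183″ = 239.06 pc.
μ = 51.1 mas/yr = 0.0511 ″/yr.
v_t = 4.74 × μ × d = 4.74 × 0.0511 × 239.06 = 57.904 km/s.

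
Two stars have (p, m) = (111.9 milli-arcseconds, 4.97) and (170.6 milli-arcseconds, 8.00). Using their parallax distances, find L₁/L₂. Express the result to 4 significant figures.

d₁ = 1/p₁ = 1/0.1119″ = 8.9366 pc; d₂ = 1/p₂ = 1/0.1706″ = 5.8617 pc.
M₁ = m₁ − 5 log₁₀ d₁ + 5 = 4.97 − 4.7559 + 5 = 5.2141.
M₂ = 8.00 − 3.8401 + 5 = 9.1599.
L₁/L₂ = 10^(0.4(M₂ − M₁)) = 10^(0.4 × 3.9458) = 10^1.57832 = 37.872.

L₁/L₂ = 37.87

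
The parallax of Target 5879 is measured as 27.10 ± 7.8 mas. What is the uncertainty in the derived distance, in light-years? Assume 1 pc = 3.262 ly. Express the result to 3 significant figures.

d = 1/p, so σ_d = σ_p / p².
σ_d = 0.00780 / (0.02710)² = 0.00780 / 0.00073441 = 10.621 pc = 10.621 × 3.262 ly = 34.646 ly.

34.6 ly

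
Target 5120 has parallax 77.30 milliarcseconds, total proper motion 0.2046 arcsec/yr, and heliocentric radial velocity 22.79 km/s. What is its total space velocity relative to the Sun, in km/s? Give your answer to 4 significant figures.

d = 1/p = 1/0.07730″ = 12.937 pc.
v_t = 4.740 μ d = 4.740 × 0.2046 × 12.937 = 12.546 km/s.
v = √(v_r² + v_t²) = √(22.79² + 12.546²) = √676.786 = 26.015 km/s.

26.02 km/s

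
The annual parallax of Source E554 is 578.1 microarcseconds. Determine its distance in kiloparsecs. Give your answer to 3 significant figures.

p = 578.1 microarcseconds = 0.0005781 arcsec.
d = 1/p = 1/0.0005781 = 1729.8 pc.
= 1.7298 kpc.

1.73 kpc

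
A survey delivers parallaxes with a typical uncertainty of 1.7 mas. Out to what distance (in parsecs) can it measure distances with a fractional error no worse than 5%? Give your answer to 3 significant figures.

σ_d/d = σ_p/p, so the condition is σ_p/p ≤ 0.05, i.e. p ≥ σ_p/0.05.
p_min = 1.7/0.05 = 34 mas = 0.034 arcsec.
d_max = 1/p_min = 1/0.034 = 29.412 pc.

29.4 pc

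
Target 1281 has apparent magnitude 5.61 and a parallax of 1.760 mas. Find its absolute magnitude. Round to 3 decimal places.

d = 1/p = 1/0.001760″ = 568.18 pc.
m − M = 5 log₁₀(568.18) − 5 = 13.7724 − 5 = 8.7724.
M = m − (m − M) = 5.61 − 8.7724 = -3.162.

M = -3.162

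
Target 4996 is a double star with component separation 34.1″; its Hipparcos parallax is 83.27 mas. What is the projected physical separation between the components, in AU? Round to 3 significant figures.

d = 1/p = 1/0.08327″ = 12.009 pc.
At distance d (pc), an angle of θ arcsec spans θ·d AU: s = 34.1 × 12.009 = 409.51 AU.

410 AU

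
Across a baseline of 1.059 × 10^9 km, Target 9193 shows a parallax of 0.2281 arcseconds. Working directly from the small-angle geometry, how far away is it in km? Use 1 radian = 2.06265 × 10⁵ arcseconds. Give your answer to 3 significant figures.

θ = 0.2281″ = 0.2281/206265 = 1.1059 × 10^-6 rad.
d = B/θ = (1.059 × 10^9) / (1.1059 × 10^-6) = 9.5759 × 10^14 km.

9.58 × 10^14 km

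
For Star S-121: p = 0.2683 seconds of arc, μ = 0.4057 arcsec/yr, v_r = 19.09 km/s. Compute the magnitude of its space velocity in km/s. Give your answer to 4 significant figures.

20.39 km/s

d = 1/p = 1/0.2683″ = 3.7272 pc.
v_t = 4.740 μ d = 4.740 × 0.4057 × 3.7272 = 7.1675 km/s.
v = √(v_r² + v_t²) = √(19.09² + 7.1675²) = √415.801 = 20.391 km/s.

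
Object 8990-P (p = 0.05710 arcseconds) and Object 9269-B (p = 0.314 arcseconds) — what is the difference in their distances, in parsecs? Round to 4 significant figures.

d_A = 1/0.05710″ = 17.513 pc; d_B = 1/0.3140″ = 3.1847 pc.
|d_B − d_A| = |3.1847 − 17.513| = 14.328 pc.

14.33 pc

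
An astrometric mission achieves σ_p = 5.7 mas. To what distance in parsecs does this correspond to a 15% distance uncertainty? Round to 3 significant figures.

σ_d/d = σ_p/p, so the condition is σ_p/p ≤ 0.15, i.e. p ≥ σ_p/0.15.
p_min = 5.7/0.15 = 38 mas = 0.038 arcsec.
d_max = 1/p_min = 1/0.038 = 26.316 pc.

26.3 pc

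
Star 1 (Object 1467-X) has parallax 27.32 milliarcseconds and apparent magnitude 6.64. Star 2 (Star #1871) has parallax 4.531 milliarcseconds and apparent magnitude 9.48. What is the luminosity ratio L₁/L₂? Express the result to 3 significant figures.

d₁ = 1/p₁ = 1/0.02732″ = 36.603 pc; d₂ = 1/p₂ = 1/0.004531″ = 220.7 pc.
M₁ = m₁ − 5 log₁₀ d₁ + 5 = 6.64 − 7.8176 + 5 = 3.8224.
M₂ = 9.48 − 11.7190 + 5 = 2.7610.
L₁/L₂ = 10^(0.4(M₂ − M₁)) = 10^(0.4 × (-1.0614)) = 10^(-0.42456) = 0.37622.

L₁/L₂ = 0.376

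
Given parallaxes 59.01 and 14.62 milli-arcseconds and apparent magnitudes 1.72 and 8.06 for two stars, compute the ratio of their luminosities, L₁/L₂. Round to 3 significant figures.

L₁/L₂ = 21.1

d₁ = 1/p₁ = 1/0.05901″ = 16.946 pc; d₂ = 1/p₂ = 1/0.01462″ = 68.399 pc.
M₁ = m₁ − 5 log₁₀ d₁ + 5 = 1.72 − 6.1453 + 5 = 0.5747.
M₂ = 8.06 − 9.1752 + 5 = 3.8848.
L₁/L₂ = 10^(0.4(M₂ − M₁)) = 10^(0.4 × 3.3101) = 10^1.32404 = 21.088.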